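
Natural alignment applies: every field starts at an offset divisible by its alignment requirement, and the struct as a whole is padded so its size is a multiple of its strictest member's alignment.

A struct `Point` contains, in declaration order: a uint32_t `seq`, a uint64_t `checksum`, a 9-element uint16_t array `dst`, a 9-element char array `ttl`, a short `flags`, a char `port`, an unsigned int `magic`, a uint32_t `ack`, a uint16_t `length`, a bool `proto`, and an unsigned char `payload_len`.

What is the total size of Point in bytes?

64 bytes

@0: seq [4B, align 4] → 4
+4 pad (align 8)
@8: checksum [8B, align 8] → 16
@16: dst [18B, align 2] → 34
@34: ttl [9B, align 1] → 43
+1 pad (align 2)
@44: flags [2B, align 2] → 46
@46: port [1B, align 1] → 47
+1 pad (align 4)
@48: magic [4B, align 4] → 52
@52: ack [4B, align 4] → 56
@56: length [2B, align 2] → 58
@58: proto [1B, align 1] → 59
@59: payload_len [1B, align 1] → 60
+4 tail pad (align 8)
size 64, align 8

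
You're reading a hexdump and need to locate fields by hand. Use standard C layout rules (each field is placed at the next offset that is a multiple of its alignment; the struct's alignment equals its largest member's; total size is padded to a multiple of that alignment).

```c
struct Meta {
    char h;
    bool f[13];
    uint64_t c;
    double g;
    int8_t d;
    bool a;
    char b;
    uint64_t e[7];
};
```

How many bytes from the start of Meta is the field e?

40

0..1  h  (1B, 1-aligned)
1..14  f  (13B, 1-aligned)
14..16  -- padding (2B)
16..24  c  (8B, 8-aligned)
24..32  g  (8B, 8-aligned)
32..33  d  (1B, 1-aligned)
33..34  a  (1B, 1-aligned)
34..35  b  (1B, 1-aligned)
35..40  -- padding (5B)
40..96  e  (56B, 8-aligned)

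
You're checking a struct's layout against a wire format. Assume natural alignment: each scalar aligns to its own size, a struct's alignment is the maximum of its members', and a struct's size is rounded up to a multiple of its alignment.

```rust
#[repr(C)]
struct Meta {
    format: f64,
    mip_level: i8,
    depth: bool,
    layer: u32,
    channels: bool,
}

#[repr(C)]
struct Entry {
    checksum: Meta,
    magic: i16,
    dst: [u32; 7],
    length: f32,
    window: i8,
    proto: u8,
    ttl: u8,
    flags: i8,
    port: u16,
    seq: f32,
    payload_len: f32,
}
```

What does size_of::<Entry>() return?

Meta: format at 0 (size 8, align 8) → ends 8; mip_level at 8 (size 1, align 1) → ends 9; depth at 9 (size 1, align 1) → ends 10; pad 2 to align 4 for layer; layer at 12 (size 4, align 4) → ends 16; channels at 16 (size 1, align 1) → ends 17; tail pad 7 to reach multiple of 8; total 24 bytes, alignment 8
checksum at 0 (size 24, align 8) → ends 24
magic at 24 (size 2, align 2) → ends 26
pad 2 to align 4 for dst
dst at 28 (size 28, align 4) → ends 56
length at 56 (size 4, align 4) → ends 60
window at 60 (size 1, align 1) → ends 61
proto at 61 (size 1, align 1) → ends 62
ttl at 62 (size 1, align 1) → ends 63
flags at 63 (size 1, align 1) → ends 64
port at 64 (size 2, align 2) → ends 66
pad 2 to align 4 for seq
seq at 68 (size 4, align 4) → ends 72
payload_len at 72 (size 4, align 4) → ends 76
tail pad 4 to reach multiple of 8
total 80 bytes, alignment 8

80 bytes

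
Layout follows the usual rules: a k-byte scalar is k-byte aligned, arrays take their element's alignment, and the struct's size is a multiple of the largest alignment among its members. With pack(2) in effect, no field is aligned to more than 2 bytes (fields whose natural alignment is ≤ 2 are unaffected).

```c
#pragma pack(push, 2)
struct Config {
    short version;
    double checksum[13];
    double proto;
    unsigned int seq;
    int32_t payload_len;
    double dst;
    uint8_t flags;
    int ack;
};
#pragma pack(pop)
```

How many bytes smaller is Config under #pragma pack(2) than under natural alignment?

natural layout:
  version at 0 (size 2, align 2) → ends 2
  pad 6 to align 8 for checksum
  checksum at 8 (size 104, align 8) → ends 112
  proto at 112 (size 8, align 8) → ends 120
  seq at 120 (size 4, align 4) → ends 124
  payload_len at 124 (size 4, align 4) → ends 128
  dst at 128 (size 8, align 8) → ends 136
  flags at 136 (size 1, align 1) → ends 137
  pad 3 to align 4 for ack
  ack at 140 (size 4, align 4) → ends 144
  total 144 bytes, alignment 8
packed(2) layout:
  version at 0 (size 2, align 2) → ends 2
  checksum at 2 (size 104, align 2) → ends 106
  proto at 106 (size 8, align 2) → ends 114
  seq at 114 (size 4, align 2) → ends 118
  payload_len at 118 (size 4, align 2) → ends 122
  dst at 122 (size 8, align 2) → ends 130
  flags at 130 (size 1, align 1) → ends 131
  pad 1 to align 2 for ack
  ack at 132 (size 4, align 2) → ends 136
  total 136 bytes, alignment 2
144 − 136 = 8

8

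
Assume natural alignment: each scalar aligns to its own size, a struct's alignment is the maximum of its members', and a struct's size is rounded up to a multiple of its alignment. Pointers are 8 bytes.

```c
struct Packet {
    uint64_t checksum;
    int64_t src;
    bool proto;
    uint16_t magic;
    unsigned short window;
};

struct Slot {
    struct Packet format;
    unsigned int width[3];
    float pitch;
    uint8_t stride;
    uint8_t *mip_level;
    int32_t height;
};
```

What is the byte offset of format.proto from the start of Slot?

16

Packet: checksum at 0 (size 8, align 8) → ends 8; src at 8 (size 8, align 8) → ends 16; proto at 16 (size 1, align 1) → ends 17; pad 1 to align 2 for magic; magic at 18 (size 2, align 2) → ends 20; window at 20 (size 2, align 2) → ends 22; tail pad 2 to reach multiple of 8; total 24 bytes, alignment 8
format at 0 (size 24, align 8) → ends 24
within Packet: proto at 16
0 + 16 = 16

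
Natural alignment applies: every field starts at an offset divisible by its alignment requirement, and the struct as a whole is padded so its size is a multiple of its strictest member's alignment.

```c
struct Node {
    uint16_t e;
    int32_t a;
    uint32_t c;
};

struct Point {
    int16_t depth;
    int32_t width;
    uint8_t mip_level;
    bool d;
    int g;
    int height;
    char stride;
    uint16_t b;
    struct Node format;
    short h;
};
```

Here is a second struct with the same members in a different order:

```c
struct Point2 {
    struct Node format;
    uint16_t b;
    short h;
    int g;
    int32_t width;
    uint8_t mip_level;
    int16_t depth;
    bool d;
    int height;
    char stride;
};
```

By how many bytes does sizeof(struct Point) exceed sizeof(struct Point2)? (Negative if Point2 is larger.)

0

Node: @0: e [2B, align 2] → 2; +2 pad (align 4); @4: a [4B, align 4] → 8; @8: c [4B, align 4] → 12; size 12, align 4
@0: depth [2B, align 2] → 2
+2 pad (align 4)
@4: width [4B, align 4] → 8
@8: mip_level [1B, align 1] → 9
@9: d [1B, align 1] → 10
+2 pad (align 4)
@12: g [4B, align 4] → 16
@16: height [4B, align 4] → 20
@20: stride [1B, align 1] → 21
+1 pad (align 2)
@22: b [2B, align 2] → 24
@24: format [12B, align 4] → 36
@36: h [2B, align 2] → 38
+2 tail pad (align 4)
size 40, align 4
— Point2 —
@0: format [12B, align 4] → 12
@12: b [2B, align 2] → 14
@14: h [2B, align 2] → 16
@16: g [4B, align 4] → 20
@20: width [4B, align 4] → 24
@24: mip_level [1B, align 1] → 25
+1 pad (align 2)
@26: depth [2B, align 2] → 28
@28: d [1B, align 1] → 29
+3 pad (align 4)
@32: height [4B, align 4] → 36
@36: stride [1B, align 1] → 37
+3 tail pad (align 4)
size 40, align 4
40 − 40 = 0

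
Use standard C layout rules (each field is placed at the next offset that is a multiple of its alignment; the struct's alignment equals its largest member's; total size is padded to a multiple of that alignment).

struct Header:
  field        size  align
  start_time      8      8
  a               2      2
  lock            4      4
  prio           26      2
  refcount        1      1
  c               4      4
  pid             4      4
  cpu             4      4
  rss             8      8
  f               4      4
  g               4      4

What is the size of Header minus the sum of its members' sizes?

0..8  start_time  (8B, 8-aligned)
8..10  a  (2B, 2-aligned)
10..12  -- padding (2B)
12..16  lock  (4B, 4-aligned)
16..42  prio  (26B, 2-aligned)
42..43  refcount  (1B, 1-aligned)
43..44  -- padding (1B)
44..48  c  (4B, 4-aligned)
48..52  pid  (4B, 4-aligned)
52..56  cpu  (4B, 4-aligned)
56..64  rss  (8B, 8-aligned)
64..68  f  (4B, 4-aligned)
68..72  g  (4B, 4-aligned)
sizeof = 72, alignof = 8
data bytes 69, size 72 → padding 3

3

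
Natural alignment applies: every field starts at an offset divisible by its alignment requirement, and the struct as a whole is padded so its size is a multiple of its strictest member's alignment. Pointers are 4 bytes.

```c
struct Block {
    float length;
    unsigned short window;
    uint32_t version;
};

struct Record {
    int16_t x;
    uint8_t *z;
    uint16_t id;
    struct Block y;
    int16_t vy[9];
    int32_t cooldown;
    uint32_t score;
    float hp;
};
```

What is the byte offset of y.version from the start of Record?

20

Block: length at 0 (size 4, align 4) → ends 4; window at 4 (size 2, align 2) → ends 6; pad 2 to align 4 for version; version at 8 (size 4, align 4) → ends 12; total 12 bytes, alignment 4
x at 0 (size 2, align 2) → ends 2
pad 2 to align 4 for z
z at 4 (size 4, align 4) → ends 8
id at 8 (size 2, align 2) → ends 10
pad 2 to align 4 for y
y at 12 (size 12, align 4) → ends 24
within Block: version at 8
12 + 8 = 20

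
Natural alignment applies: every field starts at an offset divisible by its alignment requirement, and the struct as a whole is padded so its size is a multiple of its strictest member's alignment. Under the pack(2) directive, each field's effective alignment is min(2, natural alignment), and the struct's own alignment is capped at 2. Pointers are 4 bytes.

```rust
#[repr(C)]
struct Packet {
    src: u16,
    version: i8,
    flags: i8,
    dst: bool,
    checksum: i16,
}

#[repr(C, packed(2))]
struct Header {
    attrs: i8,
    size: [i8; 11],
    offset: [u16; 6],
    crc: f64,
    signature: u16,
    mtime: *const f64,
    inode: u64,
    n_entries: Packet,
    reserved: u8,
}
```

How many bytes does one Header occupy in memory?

Packet: @0: src [2B, align 2] → 2; @2: version [1B, align 1] → 3; @3: flags [1B, align 1] → 4; @4: dst [1B, align 1] → 5; +1 pad (align 2); @6: checksum [2B, align 2] → 8; size 8, align 2
@0: attrs [1B, align 1] → 1
@1: size [11B, align 1] → 12
@12: offset [12B, align 2] → 24
@24: crc [8B, align 2] → 32
@32: signature [2B, align 2] → 34
@34: mtime [4B, align 2] → 38
@38: inode [8B, align 2] → 46
@46: n_entries [8B, align 2] → 54
@54: reserved [1B, align 1] → 55
+1 tail pad (align 2)
size 56, align 2

56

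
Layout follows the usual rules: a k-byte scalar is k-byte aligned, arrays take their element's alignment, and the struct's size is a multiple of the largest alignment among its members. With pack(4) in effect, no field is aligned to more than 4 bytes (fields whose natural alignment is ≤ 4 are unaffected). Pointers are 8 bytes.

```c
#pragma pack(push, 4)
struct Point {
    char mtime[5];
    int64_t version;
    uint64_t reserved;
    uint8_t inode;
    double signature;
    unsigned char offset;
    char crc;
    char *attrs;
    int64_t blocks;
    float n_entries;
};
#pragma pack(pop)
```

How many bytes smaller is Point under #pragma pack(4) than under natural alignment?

natural layout:
  0..5  mtime  (5B, 1-aligned)
  5..8  -- padding (3B)
  8..16  version  (8B, 8-aligned)
  16..24  reserved  (8B, 8-aligned)
  24..25  inode  (1B, 1-aligned)
  25..32  -- padding (7B)
  32..40  signature  (8B, 8-aligned)
  40..41  offset  (1B, 1-aligned)
  41..42  crc  (1B, 1-aligned)
  42..48  -- padding (6B)
  48..56  attrs  (8B, 8-aligned)
  56..64  blocks  (8B, 8-aligned)
  64..68  n_entries  (4B, 4-aligned)
  68..72  -- tail padding (4B)
  sizeof = 72, alignof = 8
packed(4) layout:
  0..5  mtime  (5B, 1-aligned)
  5..8  -- padding (3B)
  8..16  version  (8B, 4-aligned)
  16..24  reserved  (8B, 4-aligned)
  24..25  inode  (1B, 1-aligned)
  25..28  -- padding (3B)
  28..36  signature  (8B, 4-aligned)
  36..37  offset  (1B, 1-aligned)
  37..38  crc  (1B, 1-aligned)
  38..40  -- padding (2B)
  40..48  attrs  (8B, 4-aligned)
  48..56  blocks  (8B, 4-aligned)
  56..60  n_entries  (4B, 4-aligned)
  sizeof = 60, alignof = 4
72 − 60 = 12

12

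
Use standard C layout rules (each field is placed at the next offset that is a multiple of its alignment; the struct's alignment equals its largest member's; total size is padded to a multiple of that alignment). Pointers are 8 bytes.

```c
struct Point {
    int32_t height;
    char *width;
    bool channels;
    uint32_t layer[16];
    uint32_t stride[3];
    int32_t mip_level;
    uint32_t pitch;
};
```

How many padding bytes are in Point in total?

7

0..4  height  (4B, 4-aligned)
4..8  -- padding (4B)
8..16  width  (8B, 8-aligned)
16..17  channels  (1B, 1-aligned)
17..20  -- padding (3B)
20..84  layer  (64B, 4-aligned)
84..96  stride  (12B, 4-aligned)
96..100  mip_level  (4B, 4-aligned)
100..104  pitch  (4B, 4-aligned)
sizeof = 104, alignof = 8
data bytes 97, size 104 → padding 7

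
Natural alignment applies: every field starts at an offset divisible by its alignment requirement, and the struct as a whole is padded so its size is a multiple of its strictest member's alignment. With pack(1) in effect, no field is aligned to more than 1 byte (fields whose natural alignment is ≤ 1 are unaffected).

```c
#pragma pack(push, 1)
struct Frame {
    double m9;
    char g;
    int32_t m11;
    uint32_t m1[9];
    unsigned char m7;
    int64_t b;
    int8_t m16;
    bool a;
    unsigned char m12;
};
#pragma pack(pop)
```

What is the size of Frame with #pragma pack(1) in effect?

m9 at 0 (size 8, align 1) → ends 8
g at 8 (size 1, align 1) → ends 9
m11 at 9 (size 4, align 1) → ends 13
m1 at 13 (size 36, align 1) → ends 49
m7 at 49 (size 1, align 1) → ends 50
b at 50 (size 8, align 1) → ends 58
m16 at 58 (size 1, align 1) → ends 59
a at 59 (size 1, align 1) → ends 60
m12 at 60 (size 1, align 1) → ends 61
total 61 bytes, alignment 1

61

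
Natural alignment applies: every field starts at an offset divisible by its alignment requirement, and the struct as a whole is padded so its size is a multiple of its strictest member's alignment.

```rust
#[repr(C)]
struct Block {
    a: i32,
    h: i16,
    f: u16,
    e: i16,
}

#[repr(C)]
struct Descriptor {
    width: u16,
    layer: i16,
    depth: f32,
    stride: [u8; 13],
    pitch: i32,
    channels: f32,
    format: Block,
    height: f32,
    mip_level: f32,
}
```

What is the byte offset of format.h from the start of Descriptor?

Block: a at 0 (size 4, align 4) → ends 4; h at 4 (size 2, align 2) → ends 6; f at 6 (size 2, align 2) → ends 8; e at 8 (size 2, align 2) → ends 10; tail pad 2 to reach multiple of 4; total 12 bytes, alignment 4
width at 0 (size 2, align 2) → ends 2
layer at 2 (size 2, align 2) → ends 4
depth at 4 (size 4, align 4) → ends 8
stride at 8 (size 13, align 1) → ends 21
pad 3 to align 4 for pitch
pitch at 24 (size 4, align 4) → ends 28
channels at 28 (size 4, align 4) → ends 32
format at 32 (size 12, align 4) → ends 44
within Block: h at 4
32 + 4 = 36

36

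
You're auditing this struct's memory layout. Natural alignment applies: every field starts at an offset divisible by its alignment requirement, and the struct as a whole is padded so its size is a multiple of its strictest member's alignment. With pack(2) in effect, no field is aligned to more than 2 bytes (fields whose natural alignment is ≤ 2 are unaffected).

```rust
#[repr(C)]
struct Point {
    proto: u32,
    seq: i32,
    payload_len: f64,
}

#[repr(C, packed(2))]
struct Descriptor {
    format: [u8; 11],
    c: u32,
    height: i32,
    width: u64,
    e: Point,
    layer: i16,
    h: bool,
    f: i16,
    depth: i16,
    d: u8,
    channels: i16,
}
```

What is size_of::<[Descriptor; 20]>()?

Point: 0..4  proto  (4B, 4-aligned); 4..8  seq  (4B, 4-aligned); 8..16  payload_len  (8B, 8-aligned); sizeof = 16, alignof = 8
0..11  format  (11B, 1-aligned)
11..12  -- padding (1B)
12..16  c  (4B, 2-aligned)
16..20  height  (4B, 2-aligned)
20..28  width  (8B, 2-aligned)
28..44  e  (16B, 2-aligned)
44..46  layer  (2B, 2-aligned)
46..47  h  (1B, 1-aligned)
47..48  -- padding (1B)
48..50  f  (2B, 2-aligned)
50..52  depth  (2B, 2-aligned)
52..53  d  (1B, 1-aligned)
53..54  -- padding (1B)
54..56  channels  (2B, 2-aligned)
sizeof = 56, alignof = 2
array of 20: 20 × 56 = 1120

1120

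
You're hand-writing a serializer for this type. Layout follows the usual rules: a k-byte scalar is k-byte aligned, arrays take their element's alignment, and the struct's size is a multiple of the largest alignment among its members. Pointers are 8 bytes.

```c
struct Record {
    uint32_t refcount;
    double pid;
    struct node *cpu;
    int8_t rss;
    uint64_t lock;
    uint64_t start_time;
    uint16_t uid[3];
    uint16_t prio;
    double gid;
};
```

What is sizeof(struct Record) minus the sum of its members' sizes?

refcount at 0 (size 4, align 4) → ends 4
pad 4 to align 8 for pid
pid at 8 (size 8, align 8) → ends 16
cpu at 16 (size 8, align 8) → ends 24
rss at 24 (size 1, align 1) → ends 25
pad 7 to align 8 for lock
lock at 32 (size 8, align 8) → ends 40
start_time at 40 (size 8, align 8) → ends 48
uid at 48 (size 6, align 2) → ends 54
prio at 54 (size 2, align 2) → ends 56
gid at 56 (size 8, align 8) → ends 64
total 64 bytes, alignment 8
data bytes 53, size 64 → padding 11

11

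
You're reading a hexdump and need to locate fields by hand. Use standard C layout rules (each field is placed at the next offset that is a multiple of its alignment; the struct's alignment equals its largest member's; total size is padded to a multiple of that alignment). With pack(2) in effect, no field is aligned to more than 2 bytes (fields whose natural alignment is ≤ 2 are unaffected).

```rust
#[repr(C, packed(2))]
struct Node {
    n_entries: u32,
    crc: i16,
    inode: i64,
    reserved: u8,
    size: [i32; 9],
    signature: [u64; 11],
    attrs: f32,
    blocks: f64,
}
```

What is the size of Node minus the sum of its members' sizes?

1

n_entries at 0 (size 4, align 2) → ends 4
crc at 4 (size 2, align 2) → ends 6
inode at 6 (size 8, align 2) → ends 14
reserved at 14 (size 1, align 1) → ends 15
pad 1 to align 2 for size
size at 16 (size 36, align 2) → ends 52
signature at 52 (size 88, align 2) → ends 140
attrs at 140 (size 4, align 2) → ends 144
blocks at 144 (size 8, align 2) → ends 152
total 152 bytes, alignment 2
data bytes 151, size 152 → padding 1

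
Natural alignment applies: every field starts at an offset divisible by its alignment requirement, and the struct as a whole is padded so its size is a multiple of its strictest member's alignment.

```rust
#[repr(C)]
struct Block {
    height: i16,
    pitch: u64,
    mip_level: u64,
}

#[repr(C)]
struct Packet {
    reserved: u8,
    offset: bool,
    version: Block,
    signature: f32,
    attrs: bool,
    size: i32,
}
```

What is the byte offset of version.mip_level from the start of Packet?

Block: height at 0 (size 2, align 2) → ends 2; pad 6 to align 8 for pitch; pitch at 8 (size 8, align 8) → ends 16; mip_level at 16 (size 8, align 8) → ends 24; total 24 bytes, alignment 8
reserved at 0 (size 1, align 1) → ends 1
offset at 1 (size 1, align 1) → ends 2
pad 6 to align 8 for version
version at 8 (size 24, align 8) → ends 32
within Block: mip_level at 16
8 + 16 = 24

24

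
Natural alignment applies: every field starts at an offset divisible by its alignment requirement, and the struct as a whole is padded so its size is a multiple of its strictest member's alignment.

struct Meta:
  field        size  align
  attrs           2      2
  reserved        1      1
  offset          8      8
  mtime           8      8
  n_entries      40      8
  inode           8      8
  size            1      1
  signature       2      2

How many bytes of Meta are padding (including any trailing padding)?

10

attrs at 0 (size 2, align 2) → ends 2
reserved at 2 (size 1, align 1) → ends 3
pad 5 to align 8 for offset
offset at 8 (size 8, align 8) → ends 16
mtime at 16 (size 8, align 8) → ends 24
n_entries at 24 (size 40, align 8) → ends 64
inode at 64 (size 8, align 8) → ends 72
size at 72 (size 1, align 1) → ends 73
pad 1 to align 2 for signature
signature at 74 (size 2, align 2) → ends 76
tail pad 4 to reach multiple of 8
total 80 bytes, alignment 8
data bytes 70, size 80 → padding 10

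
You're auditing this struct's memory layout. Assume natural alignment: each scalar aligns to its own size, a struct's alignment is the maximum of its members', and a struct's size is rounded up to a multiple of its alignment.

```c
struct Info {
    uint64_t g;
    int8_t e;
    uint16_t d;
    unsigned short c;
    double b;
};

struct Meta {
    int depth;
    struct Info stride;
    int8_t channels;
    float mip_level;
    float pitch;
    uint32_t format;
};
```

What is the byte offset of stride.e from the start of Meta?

Info: 0..8  g  (8B, 8-aligned); 8..9  e  (1B, 1-aligned); 9..10  -- padding (1B); 10..12  d  (2B, 2-aligned); 12..14  c  (2B, 2-aligned); 14..16  -- padding (2B); 16..24  b  (8B, 8-aligned); sizeof = 24, alignof = 8
0..4  depth  (4B, 4-aligned)
4..8  -- padding (4B)
8..32  stride  (24B, 8-aligned)
within Info: e at 8
8 + 8 = 16

16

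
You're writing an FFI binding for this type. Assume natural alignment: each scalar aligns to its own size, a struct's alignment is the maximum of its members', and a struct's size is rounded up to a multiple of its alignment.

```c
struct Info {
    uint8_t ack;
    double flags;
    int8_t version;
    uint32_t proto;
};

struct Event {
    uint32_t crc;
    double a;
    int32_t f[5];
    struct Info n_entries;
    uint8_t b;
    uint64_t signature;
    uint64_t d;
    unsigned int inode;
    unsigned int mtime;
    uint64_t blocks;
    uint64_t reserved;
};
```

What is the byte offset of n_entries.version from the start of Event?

56

Info: ack at 0 (size 1, align 1) → ends 1; pad 7 to align 8 for flags; flags at 8 (size 8, align 8) → ends 16; version at 16 (size 1, align 1) → ends 17; pad 3 to align 4 for proto; proto at 20 (size 4, align 4) → ends 24; total 24 bytes, alignment 8
crc at 0 (size 4, align 4) → ends 4
pad 4 to align 8 for a
a at 8 (size 8, align 8) → ends 16
f at 16 (size 20, align 4) → ends 36
pad 4 to align 8 for n_entries
n_entries at 40 (size 24, align 8) → ends 64
within Info: version at 16
40 + 16 = 56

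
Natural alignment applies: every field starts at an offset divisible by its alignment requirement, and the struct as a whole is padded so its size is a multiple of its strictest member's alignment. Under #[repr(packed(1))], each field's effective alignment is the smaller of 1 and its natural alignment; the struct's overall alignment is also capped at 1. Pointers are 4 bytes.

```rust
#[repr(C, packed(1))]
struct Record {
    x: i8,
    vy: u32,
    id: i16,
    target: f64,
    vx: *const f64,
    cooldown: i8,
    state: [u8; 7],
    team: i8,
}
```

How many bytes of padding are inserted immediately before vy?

0

@0: x [1B, align 1] → 1
@1: vy [4B, align 1] → 5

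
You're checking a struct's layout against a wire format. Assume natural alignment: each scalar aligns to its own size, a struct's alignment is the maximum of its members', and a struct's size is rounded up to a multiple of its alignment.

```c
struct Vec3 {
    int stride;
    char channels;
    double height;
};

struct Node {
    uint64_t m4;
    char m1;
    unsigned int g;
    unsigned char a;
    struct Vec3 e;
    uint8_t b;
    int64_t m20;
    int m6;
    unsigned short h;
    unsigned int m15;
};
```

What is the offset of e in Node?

Vec3: @0: stride [4B, align 4] → 4; @4: channels [1B, align 1] → 5; +3 pad (align 8); @8: height [8B, align 8] → 16; size 16, align 8
@0: m4 [8B, align 8] → 8
@8: m1 [1B, align 1] → 9
+3 pad (align 4)
@12: g [4B, align 4] → 16
@16: a [1B, align 1] → 17
+7 pad (align 8)
@24: e [16B, align 8] → 40

24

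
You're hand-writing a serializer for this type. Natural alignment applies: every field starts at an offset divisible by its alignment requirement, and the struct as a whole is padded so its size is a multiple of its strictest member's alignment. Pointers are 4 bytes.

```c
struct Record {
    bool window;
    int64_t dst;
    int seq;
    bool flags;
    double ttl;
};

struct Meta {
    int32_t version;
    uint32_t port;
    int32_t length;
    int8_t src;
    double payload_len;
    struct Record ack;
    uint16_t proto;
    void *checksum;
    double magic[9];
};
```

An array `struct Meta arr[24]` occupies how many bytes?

3264

Record: window at 0 (size 1, align 1) → ends 1; pad 7 to align 8 for dst; dst at 8 (size 8, align 8) → ends 16; seq at 16 (size 4, align 4) → ends 20; flags at 20 (size 1, align 1) → ends 21; pad 3 to align 8 for ttl; ttl at 24 (size 8, align 8) → ends 32; total 32 bytes, alignment 8
version at 0 (size 4, align 4) → ends 4
port at 4 (size 4, align 4) → ends 8
length at 8 (size 4, align 4) → ends 12
src at 12 (size 1, align 1) → ends 13
pad 3 to align 8 for payload_len
payload_len at 16 (size 8, align 8) → ends 24
ack at 24 (size 32, align 8) → ends 56
proto at 56 (size 2, align 2) → ends 58
pad 2 to align 4 for checksum
checksum at 60 (size 4, align 4) → ends 64
magic at 64 (size 72, align 8) → ends 136
total 136 bytes, alignment 8
array of 24: 24 × 136 = 3264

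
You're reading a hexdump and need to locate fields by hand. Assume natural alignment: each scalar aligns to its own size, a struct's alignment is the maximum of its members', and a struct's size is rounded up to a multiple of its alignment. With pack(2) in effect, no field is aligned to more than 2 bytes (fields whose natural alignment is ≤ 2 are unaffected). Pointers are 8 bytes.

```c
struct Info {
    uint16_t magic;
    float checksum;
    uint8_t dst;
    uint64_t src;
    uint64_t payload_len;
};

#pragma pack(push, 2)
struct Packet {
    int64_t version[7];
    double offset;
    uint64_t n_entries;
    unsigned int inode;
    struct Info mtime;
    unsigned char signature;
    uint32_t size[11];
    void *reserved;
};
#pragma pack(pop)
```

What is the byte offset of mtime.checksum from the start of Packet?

80

Info: @0: magic [2B, align 2] → 2; +2 pad (align 4); @4: checksum [4B, align 4] → 8; @8: dst [1B, align 1] → 9; +7 pad (align 8); @16: src [8B, align 8] → 24; @24: payload_len [8B, align 8] → 32; size 32, align 8
@0: version [56B, align 2] → 56
@56: offset [8B, align 2] → 64
@64: n_entries [8B, align 2] → 72
@72: inode [4B, align 2] → 76
@76: mtime [32B, align 2] → 108
within Info: checksum at 4
76 + 4 = 80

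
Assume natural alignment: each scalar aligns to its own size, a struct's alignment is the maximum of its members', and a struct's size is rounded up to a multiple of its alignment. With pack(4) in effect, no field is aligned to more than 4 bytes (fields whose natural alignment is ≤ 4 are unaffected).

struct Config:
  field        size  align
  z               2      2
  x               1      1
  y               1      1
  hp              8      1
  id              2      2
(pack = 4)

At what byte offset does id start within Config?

12

z at 0 (size 2, align 2) → ends 2
x at 2 (size 1, align 1) → ends 3
y at 3 (size 1, align 1) → ends 4
hp at 4 (size 8, align 1) → ends 12
id at 12 (size 2, align 2) → ends 14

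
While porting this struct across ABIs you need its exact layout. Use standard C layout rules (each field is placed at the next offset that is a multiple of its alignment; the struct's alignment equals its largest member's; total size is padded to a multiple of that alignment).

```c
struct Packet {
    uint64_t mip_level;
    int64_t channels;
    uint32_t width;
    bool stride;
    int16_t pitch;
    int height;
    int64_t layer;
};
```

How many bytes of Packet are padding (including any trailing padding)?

5

mip_level at 0 (size 8, align 8) → ends 8
channels at 8 (size 8, align 8) → ends 16
width at 16 (size 4, align 4) → ends 20
stride at 20 (size 1, align 1) → ends 21
pad 1 to align 2 for pitch
pitch at 22 (size 2, align 2) → ends 24
height at 24 (size 4, align 4) → ends 28
pad 4 to align 8 for layer
layer at 32 (size 8, align 8) → ends 40
total 40 bytes, alignment 8
data bytes 35, size 40 → padding 5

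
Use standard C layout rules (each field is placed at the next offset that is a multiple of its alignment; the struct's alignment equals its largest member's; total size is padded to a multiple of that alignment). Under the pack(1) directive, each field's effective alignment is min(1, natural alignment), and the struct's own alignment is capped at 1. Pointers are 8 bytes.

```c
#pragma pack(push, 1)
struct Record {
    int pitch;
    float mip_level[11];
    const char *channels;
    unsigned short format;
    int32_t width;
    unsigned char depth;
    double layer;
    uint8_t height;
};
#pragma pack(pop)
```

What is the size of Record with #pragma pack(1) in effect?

@0: pitch [4B, align 1] → 4
@4: mip_level [44B, align 1] → 48
@48: channels [8B, align 1] → 56
@56: format [2B, align 1] → 58
@58: width [4B, align 1] → 62
@62: depth [1B, align 1] → 63
@63: layer [8B, align 1] → 71
@71: height [1B, align 1] → 72
size 72, align 1

72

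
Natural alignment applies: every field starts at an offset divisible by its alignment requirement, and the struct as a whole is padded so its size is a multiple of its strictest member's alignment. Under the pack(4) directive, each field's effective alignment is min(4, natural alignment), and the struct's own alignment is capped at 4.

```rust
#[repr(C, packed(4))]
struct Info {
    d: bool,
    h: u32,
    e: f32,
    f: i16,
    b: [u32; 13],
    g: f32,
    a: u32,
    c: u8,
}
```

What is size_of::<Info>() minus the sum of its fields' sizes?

@0: d [1B, align 1] → 1
+3 pad (align 4)
@4: h [4B, align 4] → 8
@8: e [4B, align 4] → 12
@12: f [2B, align 2] → 14
+2 pad (align 4)
@16: b [52B, align 4] → 68
@68: g [4B, align 4] → 72
@72: a [4B, align 4] → 76
@76: c [1B, align 1] → 77
+3 tail pad (align 4)
size 80, align 4
data bytes 72, size 80 → padding 8

8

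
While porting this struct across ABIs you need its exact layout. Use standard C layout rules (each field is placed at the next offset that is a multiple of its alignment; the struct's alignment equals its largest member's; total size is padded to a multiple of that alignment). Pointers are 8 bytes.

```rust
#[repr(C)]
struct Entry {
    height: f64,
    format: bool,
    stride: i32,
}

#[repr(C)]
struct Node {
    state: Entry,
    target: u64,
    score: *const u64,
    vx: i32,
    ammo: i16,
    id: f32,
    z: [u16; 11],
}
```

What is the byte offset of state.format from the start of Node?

Entry: height at 0 (size 8, align 8) → ends 8; format at 8 (size 1, align 1) → ends 9; pad 3 to align 4 for stride; stride at 12 (size 4, align 4) → ends 16; total 16 bytes, alignment 8
state at 0 (size 16, align 8) → ends 16
within Entry: format at 8
0 + 8 = 8

8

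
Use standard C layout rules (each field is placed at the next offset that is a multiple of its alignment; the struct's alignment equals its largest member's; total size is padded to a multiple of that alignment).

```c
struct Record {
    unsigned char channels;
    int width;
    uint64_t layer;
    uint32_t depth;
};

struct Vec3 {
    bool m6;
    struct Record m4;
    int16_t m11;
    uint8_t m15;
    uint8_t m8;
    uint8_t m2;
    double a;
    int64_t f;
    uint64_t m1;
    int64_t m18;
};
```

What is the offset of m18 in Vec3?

Record: @0: channels [1B, align 1] → 1; +3 pad (align 4); @4: width [4B, align 4] → 8; @8: layer [8B, align 8] → 16; @16: depth [4B, align 4] → 20; +4 tail pad (align 8); size 24, align 8
@0: m6 [1B, align 1] → 1
+7 pad (align 8)
@8: m4 [24B, align 8] → 32
@32: m11 [2B, align 2] → 34
@34: m15 [1B, align 1] → 35
@35: m8 [1B, align 1] → 36
@36: m2 [1B, align 1] → 37
+3 pad (align 8)
@40: a [8B, align 8] → 48
@48: f [8B, align 8] → 56
@56: m1 [8B, align 8] → 64
@64: m18 [8B, align 8] → 72

64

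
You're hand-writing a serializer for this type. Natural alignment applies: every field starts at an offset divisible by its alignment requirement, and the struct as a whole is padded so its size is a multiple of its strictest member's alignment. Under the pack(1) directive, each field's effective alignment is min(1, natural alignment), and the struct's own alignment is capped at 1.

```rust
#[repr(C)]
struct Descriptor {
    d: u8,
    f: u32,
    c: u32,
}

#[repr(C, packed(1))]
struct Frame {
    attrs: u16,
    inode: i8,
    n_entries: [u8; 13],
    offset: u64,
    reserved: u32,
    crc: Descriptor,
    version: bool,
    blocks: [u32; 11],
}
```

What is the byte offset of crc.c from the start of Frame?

Descriptor: 0..1  d  (1B, 1-aligned); 1..4  -- padding (3B); 4..8  f  (4B, 4-aligned); 8..12  c  (4B, 4-aligned); sizeof = 12, alignof = 4
0..2  attrs  (2B, 1-aligned)
2..3  inode  (1B, 1-aligned)
3..16  n_entries  (13B, 1-aligned)
16..24  offset  (8B, 1-aligned)
24..28  reserved  (4B, 1-aligned)
28..40  crc  (12B, 1-aligned)
within Descriptor: c at 8
28 + 8 = 36

36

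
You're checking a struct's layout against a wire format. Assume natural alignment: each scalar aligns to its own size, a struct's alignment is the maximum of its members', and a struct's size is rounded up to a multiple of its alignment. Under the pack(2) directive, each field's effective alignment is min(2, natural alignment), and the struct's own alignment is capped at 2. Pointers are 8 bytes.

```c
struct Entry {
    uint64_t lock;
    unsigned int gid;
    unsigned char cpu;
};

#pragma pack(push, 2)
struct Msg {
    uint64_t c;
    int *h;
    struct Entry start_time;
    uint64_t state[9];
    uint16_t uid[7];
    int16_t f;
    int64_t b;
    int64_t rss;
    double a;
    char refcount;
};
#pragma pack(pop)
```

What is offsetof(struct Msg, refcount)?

144

Entry: @0: lock [8B, align 8] → 8; @8: gid [4B, align 4] → 12; @12: cpu [1B, align 1] → 13; +3 tail pad (align 8); size 16, align 8
@0: c [8B, align 2] → 8
@8: h [8B, align 2] → 16
@16: start_time [16B, align 2] → 32
@32: state [72B, align 2] → 104
@104: uid [14B, align 2] → 118
@118: f [2B, align 2] → 120
@120: b [8B, align 2] → 128
@128: rss [8B, align 2] → 136
@136: a [8B, align 2] → 144
@144: refcount [1B, align 1] → 145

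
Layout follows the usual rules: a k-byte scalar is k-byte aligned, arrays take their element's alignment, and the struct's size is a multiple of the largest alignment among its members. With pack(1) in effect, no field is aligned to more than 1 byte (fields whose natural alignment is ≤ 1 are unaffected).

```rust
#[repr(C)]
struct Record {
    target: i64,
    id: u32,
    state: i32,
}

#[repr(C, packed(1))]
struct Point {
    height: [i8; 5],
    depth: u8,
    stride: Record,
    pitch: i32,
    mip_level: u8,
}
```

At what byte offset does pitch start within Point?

Record: 0..8  target  (8B, 8-aligned); 8..12  id  (4B, 4-aligned); 12..16  state  (4B, 4-aligned); sizeof = 16, alignof = 8
0..5  height  (5B, 1-aligned)
5..6  depth  (1B, 1-aligned)
6..22  stride  (16B, 1-aligned)
22..26  pitch  (4B, 1-aligned)

22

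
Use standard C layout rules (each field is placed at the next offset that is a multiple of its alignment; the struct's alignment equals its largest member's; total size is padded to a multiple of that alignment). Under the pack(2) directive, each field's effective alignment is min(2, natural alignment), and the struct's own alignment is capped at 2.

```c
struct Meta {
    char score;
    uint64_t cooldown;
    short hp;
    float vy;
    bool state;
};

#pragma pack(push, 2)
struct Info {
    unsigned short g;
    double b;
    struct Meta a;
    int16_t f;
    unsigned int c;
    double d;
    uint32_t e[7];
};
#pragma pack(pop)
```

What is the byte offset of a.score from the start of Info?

Meta: score at 0 (size 1, align 1) → ends 1; pad 7 to align 8 for cooldown; cooldown at 8 (size 8, align 8) → ends 16; hp at 16 (size 2, align 2) → ends 18; pad 2 to align 4 for vy; vy at 20 (size 4, align 4) → ends 24; state at 24 (size 1, align 1) → ends 25; tail pad 7 to reach multiple of 8; total 32 bytes, alignment 8
g at 0 (size 2, align 2) → ends 2
b at 2 (size 8, align 2) → ends 10
a at 10 (size 32, align 2) → ends 42
within Meta: score at 0
10 + 0 = 10

10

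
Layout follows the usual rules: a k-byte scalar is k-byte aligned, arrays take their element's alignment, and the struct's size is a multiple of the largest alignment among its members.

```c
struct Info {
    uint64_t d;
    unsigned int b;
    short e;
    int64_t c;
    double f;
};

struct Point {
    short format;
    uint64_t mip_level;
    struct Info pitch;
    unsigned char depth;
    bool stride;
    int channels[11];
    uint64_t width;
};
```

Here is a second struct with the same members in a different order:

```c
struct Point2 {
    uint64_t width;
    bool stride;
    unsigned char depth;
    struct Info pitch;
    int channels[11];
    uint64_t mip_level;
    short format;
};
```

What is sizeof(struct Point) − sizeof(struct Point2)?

-8

Info: @0: d [8B, align 8] → 8; @8: b [4B, align 4] → 12; @12: e [2B, align 2] → 14; +2 pad (align 8); @16: c [8B, align 8] → 24; @24: f [8B, align 8] → 32; size 32, align 8
@0: format [2B, align 2] → 2
+6 pad (align 8)
@8: mip_level [8B, align 8] → 16
@16: pitch [32B, align 8] → 48
@48: depth [1B, align 1] → 49
@49: stride [1B, align 1] → 50
+2 pad (align 4)
@52: channels [44B, align 4] → 96
@96: width [8B, align 8] → 104
size 104, align 8
— Point2 —
@0: width [8B, align 8] → 8
@8: stride [1B, align 1] → 9
@9: depth [1B, align 1] → 10
+6 pad (align 8)
@16: pitch [32B, align 8] → 48
@48: channels [44B, align 4] → 92
+4 pad (align 8)
@96: mip_level [8B, align 8] → 104
@104: format [2B, align 2] → 106
+6 tail pad (align 8)
size 112, align 8
104 − 112 = -8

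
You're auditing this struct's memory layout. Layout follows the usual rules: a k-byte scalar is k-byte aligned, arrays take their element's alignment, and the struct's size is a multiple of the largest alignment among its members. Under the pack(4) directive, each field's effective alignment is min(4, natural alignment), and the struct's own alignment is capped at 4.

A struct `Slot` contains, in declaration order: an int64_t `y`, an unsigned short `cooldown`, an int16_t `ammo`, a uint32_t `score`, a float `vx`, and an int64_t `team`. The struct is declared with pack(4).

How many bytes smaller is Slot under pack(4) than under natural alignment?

4

natural layout:
  0..8  y  (8B, 8-aligned)
  8..10  cooldown  (2B, 2-aligned)
  10..12  ammo  (2B, 2-aligned)
  12..16  score  (4B, 4-aligned)
  16..20  vx  (4B, 4-aligned)
  20..24  -- padding (4B)
  24..32  team  (8B, 8-aligned)
  sizeof = 32, alignof = 8
packed(4) layout:
  0..8  y  (8B, 4-aligned)
  8..10  cooldown  (2B, 2-aligned)
  10..12  ammo  (2B, 2-aligned)
  12..16  score  (4B, 4-aligned)
  16..20  vx  (4B, 4-aligned)
  20..28  team  (8B, 4-aligned)
  sizeof = 28, alignof = 4
32 − 28 = 4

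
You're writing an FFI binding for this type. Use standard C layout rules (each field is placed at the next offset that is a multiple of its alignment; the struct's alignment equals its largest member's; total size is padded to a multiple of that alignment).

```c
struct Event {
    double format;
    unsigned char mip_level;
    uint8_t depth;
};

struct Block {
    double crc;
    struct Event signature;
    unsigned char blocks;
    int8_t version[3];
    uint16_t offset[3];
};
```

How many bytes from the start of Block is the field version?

Event: 0..8  format  (8B, 8-aligned); 8..9  mip_level  (1B, 1-aligned); 9..10  depth  (1B, 1-aligned); 10..16  -- tail padding (6B); sizeof = 16, alignof = 8
0..8  crc  (8B, 8-aligned)
8..24  signature  (16B, 8-aligned)
24..25  blocks  (1B, 1-aligned)
25..28  version  (3B, 1-aligned)

25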